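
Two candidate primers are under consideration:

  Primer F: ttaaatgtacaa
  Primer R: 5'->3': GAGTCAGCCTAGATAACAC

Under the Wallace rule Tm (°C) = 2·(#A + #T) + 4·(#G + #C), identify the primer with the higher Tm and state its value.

Primer R, 56°C

Primer F: A+T=10, G+C=2 → Tm = 2(10)+4(2) = 28°C
Primer R: A+T=10, G+C=9 → Tm = 2(10)+4(9) = 56°C
28°C vs 56°C → primer R is higher.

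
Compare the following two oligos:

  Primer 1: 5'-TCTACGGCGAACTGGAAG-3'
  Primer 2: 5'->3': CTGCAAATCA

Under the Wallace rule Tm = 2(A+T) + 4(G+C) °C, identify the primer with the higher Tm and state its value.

Primer 1, 56°C

Primer 1: A+T=8, G+C=10 → Tm = 2(8)+4(10) = 56°C
Primer 2: A+T=6, G+C=4 → Tm = 2(6)+4(4) = 28°C
56°C vs 28°C → primer 1 is higher.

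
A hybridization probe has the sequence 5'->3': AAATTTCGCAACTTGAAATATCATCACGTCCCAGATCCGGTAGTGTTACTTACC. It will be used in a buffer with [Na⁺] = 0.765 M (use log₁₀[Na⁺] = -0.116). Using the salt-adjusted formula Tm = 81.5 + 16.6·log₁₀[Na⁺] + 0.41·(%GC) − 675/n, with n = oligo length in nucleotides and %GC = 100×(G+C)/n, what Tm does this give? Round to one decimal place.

83.8°C

Length n = 54. Scanning the sequence gives C=14, A=16, T=16, G=8.
G+C = 22, so %GC = 22/54 × 100 = 40.741%
Salt term: 16.6 × (-0.116) = -1.926
GC term: 0.41 × 40.741 = 16.704; length term: −675/54 = −12.5
Tm = 81.5 + (-1.926) + 16.704 − 12.5 = 83.778 → 83.8°C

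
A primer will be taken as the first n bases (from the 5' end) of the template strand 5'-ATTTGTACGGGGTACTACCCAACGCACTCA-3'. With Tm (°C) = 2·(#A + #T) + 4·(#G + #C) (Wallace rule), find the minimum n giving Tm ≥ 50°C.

n = 18

First 17 bases: ATTTGTACGGGGTACTA → Tm = 48°C (< 50°C)
First 18 bases: ATTTGTACGGGGTACTAC → Tm = 52°C (≥ 50°C)
Since every base adds ≥2°C, Tm only increases with n, so the threshold is first crossed at n = 18.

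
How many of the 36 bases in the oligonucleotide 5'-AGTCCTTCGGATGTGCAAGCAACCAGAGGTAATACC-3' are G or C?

18

Counting bases: C=9, T=7, G=9, A=11
G+C = 9 + 9 = 18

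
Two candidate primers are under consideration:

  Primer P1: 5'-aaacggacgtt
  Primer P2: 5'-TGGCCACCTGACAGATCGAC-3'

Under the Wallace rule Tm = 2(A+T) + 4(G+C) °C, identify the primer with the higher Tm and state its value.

Primer P2, 64°C

Primer P1: A+T=6, G+C=5 → Tm = 2(6)+4(5) = 32°C
Primer P2: A+T=8, G+C=12 → Tm = 2(8)+4(12) = 64°C
32°C vs 64°C → primer P2 is higher.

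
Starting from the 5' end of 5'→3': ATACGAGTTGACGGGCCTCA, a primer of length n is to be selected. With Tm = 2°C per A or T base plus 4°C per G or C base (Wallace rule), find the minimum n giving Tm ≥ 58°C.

First 18 bases: ATACGAGTTGACGGGCCT → Tm = 56°C (< 58°C)
First 19 bases: ATACGAGTTGACGGGCCTC → Tm = 60°C (≥ 58°C)
Each additional base adds 2°C (A/T) or 4°C (G/C), so Tm is non-decreasing in n; n = 19 is the first length to reach 58°C.

n = 19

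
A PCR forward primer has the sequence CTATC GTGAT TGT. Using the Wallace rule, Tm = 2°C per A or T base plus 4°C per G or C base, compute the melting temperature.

36°C

Counting bases: G=3, C=2, T=6, A=2
A+T = 8, G+C = 5
Tm = 2(8) + 4(5) = 16 + 20 = 36°C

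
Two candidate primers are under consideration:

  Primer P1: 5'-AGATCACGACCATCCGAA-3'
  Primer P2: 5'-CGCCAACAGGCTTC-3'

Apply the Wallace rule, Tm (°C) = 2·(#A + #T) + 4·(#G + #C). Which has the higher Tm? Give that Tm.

Primer P1: A+T=9, G+C=9 → Tm = 2(9)+4(9) = 54°C
Primer P2: A+T=5, G+C=9 → Tm = 2(5)+4(9) = 46°C
54°C vs 46°C → primer P1 is higher.

Primer P1, 54°C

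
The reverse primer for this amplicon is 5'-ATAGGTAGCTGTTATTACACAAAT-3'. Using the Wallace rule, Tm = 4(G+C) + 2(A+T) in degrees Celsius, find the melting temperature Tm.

Base counts: T=8, G=4, C=3, A=9
A+T = 17, G+C = 7
Tm = 2(17) + 4(7) = 34 + 28 = 62°C

62°C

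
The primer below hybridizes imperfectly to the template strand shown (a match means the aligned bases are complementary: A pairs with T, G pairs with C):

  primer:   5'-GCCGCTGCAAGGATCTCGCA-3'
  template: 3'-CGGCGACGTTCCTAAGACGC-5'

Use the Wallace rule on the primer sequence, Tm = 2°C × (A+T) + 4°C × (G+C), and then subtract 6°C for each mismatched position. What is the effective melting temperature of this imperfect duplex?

42°C

Primer base counts: A=4, T=3, G=6, C=7 → A+T=7, G+C=13
Perfect-match Tm = 2(7) + 4(13) = 14 + 52 = 66°C
Mismatches (positions where the bases are not complementary): 4 (at positions 15, 16, 17, 20)
Effective Tm = 66 − 4×6 = 66 − 24 = 42°C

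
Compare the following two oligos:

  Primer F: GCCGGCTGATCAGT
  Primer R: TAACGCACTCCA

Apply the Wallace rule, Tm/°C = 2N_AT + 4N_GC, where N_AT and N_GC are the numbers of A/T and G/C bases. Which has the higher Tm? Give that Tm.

Primer F, 46°C

Primer F: A+T=5, G+C=9 → Tm = 2(5)+4(9) = 46°C
Primer R: A+T=6, G+C=6 → Tm = 2(6)+4(6) = 36°C
46°C vs 36°C → primer F is higher.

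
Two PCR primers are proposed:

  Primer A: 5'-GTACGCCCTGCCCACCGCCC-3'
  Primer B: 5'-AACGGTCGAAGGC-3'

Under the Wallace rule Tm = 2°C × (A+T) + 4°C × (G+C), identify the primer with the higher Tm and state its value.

Primer A: A+T=4, G+C=16 → Tm = 2(4)+4(16) = 72°C
Primer B: A+T=5, G+C=8 → Tm = 2(5)+4(8) = 42°C
72°C vs 42°C → primer A is higher.

Primer A, 72°C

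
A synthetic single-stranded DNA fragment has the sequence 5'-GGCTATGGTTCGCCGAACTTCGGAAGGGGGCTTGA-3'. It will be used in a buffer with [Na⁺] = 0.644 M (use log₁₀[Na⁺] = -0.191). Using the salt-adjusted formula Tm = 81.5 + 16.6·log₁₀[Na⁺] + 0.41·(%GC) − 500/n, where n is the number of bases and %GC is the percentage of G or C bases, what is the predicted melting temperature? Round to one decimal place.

88.6°C

Length n = 35. Scanning the sequence gives G=14, C=7, T=8, A=6.
G+C = 21, so %GC = 21/35 × 100 = 60%
Salt term: 16.6 × (-0.191) = -3.171
GC term: 0.41 × 60 = 24.6; length term: −500/35 = −14.286
Tm = 81.5 + (-3.171) + 24.6 − 14.286 = 88.643 → 88.6°C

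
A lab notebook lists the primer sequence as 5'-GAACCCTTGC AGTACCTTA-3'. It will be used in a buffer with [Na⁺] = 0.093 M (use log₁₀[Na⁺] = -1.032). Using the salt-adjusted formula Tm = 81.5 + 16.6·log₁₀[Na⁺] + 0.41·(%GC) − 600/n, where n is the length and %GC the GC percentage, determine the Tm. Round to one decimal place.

52.2°C

Length n = 19. Scanning the sequence gives C=6, T=5, A=5, G=3.
G+C = 9, so %GC = 9/19 × 100 = 47.368%
Salt term: 16.6 × (-1.032) = -17.131
GC term: 0.41 × 47.368 = 19.421; length term: −600/19 = −31.579
Tm = 81.5 + (-17.131) + 19.421 − 31.579 = 52.211 → 52.2°C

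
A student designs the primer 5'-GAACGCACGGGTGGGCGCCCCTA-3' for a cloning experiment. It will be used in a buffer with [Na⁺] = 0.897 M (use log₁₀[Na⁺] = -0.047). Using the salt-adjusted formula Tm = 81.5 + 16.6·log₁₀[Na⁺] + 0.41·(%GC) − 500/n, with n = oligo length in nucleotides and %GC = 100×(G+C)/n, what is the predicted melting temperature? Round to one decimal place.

89.3°C

Length n = 23. Scanning the sequence gives T=2, A=4, C=8, G=9.
G+C = 17, so %GC = 17/23 × 100 = 73.913%
Salt term: 16.6 × (-0.047) = -0.78
GC term: 0.41 × 73.913 = 30.304; length term: −500/23 = −21.739
Tm = 81.5 + (-0.78) + 30.304 − 21.739 = 89.285 → 89.3°C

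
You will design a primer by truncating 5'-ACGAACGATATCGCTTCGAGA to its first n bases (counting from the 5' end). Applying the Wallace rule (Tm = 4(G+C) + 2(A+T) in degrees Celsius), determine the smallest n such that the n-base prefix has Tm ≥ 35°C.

First 12 bases: ACGAACGATATC → Tm = 34°C (< 35°C)
First 13 bases: ACGAACGATATCG → Tm = 38°C (≥ 35°C)
Each additional base adds 2°C (A/T) or 4°C (G/C), so Tm is non-decreasing in n; n = 13 is the first length to reach 35°C.

n = 13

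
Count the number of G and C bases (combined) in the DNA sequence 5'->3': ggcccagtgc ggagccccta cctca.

18

Base counts: G=7, T=3, A=4, C=11
Total G or C: 7 + 11 = 18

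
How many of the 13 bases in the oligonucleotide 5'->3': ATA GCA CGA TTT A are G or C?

4

Counting bases: T=4, A=5, C=2, G=2
G+C = 2 + 2 = 4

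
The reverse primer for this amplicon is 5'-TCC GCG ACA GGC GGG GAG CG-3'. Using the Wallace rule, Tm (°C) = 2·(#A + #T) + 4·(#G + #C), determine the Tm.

Scanning the sequence gives C=6, G=10, A=3, T=1.
AT pairs contribute 4, GC pairs contribute 16.
Tm = 2×4 + 4×16 = 72°C

72°C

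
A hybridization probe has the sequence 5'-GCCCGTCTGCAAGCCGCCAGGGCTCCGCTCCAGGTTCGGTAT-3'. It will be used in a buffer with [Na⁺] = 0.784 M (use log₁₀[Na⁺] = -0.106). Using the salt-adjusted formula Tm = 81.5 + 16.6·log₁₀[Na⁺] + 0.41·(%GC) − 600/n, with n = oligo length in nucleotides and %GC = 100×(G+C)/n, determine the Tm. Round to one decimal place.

Length n = 42. Scanning the sequence gives G=13, A=5, T=8, C=16.
G+C = 29, so %GC = 29/42 × 100 = 69.048%
Salt term: 16.6 × (-0.106) = -1.76
GC term: 0.41 × 69.048 = 28.31; length term: −600/42 = −14.286
Tm = 81.5 + (-1.76) + 28.31 − 14.286 = 93.764 → 93.8°C

93.8°C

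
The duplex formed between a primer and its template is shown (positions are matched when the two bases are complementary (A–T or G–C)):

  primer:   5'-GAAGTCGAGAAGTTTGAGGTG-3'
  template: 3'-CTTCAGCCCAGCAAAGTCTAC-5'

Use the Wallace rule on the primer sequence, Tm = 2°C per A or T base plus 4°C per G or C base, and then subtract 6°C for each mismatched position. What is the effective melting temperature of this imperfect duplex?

32°C

Primer base counts: A=6, T=5, G=9, C=1 → A+T=11, G+C=10
Perfect-match Tm = 2(11) + 4(10) = 22 + 40 = 62°C
Mismatches (positions where the bases are not complementary): 5 (at positions 8, 10, 11, 16, 19)
Effective Tm = 62 − 5×6 = 62 − 30 = 32°C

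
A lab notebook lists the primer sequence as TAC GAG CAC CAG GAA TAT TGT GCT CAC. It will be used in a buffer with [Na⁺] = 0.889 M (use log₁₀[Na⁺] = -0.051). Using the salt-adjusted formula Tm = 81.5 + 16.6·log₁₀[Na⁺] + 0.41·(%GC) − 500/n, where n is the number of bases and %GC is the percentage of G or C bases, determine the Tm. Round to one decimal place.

81.9°C

Length n = 27. G=6, C=7, A=8, T=6
G+C = 13, so %GC = 13/27 × 100 = 48.148%
Salt term: 16.6 × (-0.051) = -0.847
GC term: 0.41 × 48.148 = 19.741; length term: −500/27 = −18.519
Tm = 81.5 + (-0.847) + 19.741 − 18.519 = 81.875 → 81.9°C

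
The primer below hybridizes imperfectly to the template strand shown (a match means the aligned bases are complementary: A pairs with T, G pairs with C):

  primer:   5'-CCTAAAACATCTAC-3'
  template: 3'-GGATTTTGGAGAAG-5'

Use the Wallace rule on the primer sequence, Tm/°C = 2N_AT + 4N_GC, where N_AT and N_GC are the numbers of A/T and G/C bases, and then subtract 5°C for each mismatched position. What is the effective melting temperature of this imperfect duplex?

28°C

Primer base counts: A=6, T=3, G=0, C=5 → A+T=9, G+C=5
Perfect-match Tm = 2(9) + 4(5) = 18 + 20 = 38°C
Mismatches (positions where the bases are not complementary): 2 (at positions 9, 13)
Effective Tm = 38 − 2×5 = 38 − 10 = 28°C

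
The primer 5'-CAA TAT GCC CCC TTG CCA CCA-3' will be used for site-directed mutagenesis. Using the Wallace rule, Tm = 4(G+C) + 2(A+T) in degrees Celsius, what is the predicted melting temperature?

C=10, G=2, A=5, T=4
AT pairs contribute 9, GC pairs contribute 12.
Tm = 2(9) + 4(12) = 18 + 48 = 66°C

66°C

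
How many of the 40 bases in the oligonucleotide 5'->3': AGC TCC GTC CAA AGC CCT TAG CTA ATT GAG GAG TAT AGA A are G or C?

18

Scanning the sequence gives C=9, G=9, A=13, T=9.
Total G or C: 9 + 9 = 18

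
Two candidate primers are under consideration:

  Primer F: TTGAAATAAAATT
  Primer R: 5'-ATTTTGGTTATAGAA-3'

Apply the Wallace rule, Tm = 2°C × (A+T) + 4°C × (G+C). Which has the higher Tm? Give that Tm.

Primer F: A+T=12, G+C=1 → Tm = 2(12)+4(1) = 28°C
Primer R: A+T=12, G+C=3 → Tm = 2(12)+4(3) = 36°C
28°C vs 36°C → primer R is higher.

Primer R, 36°C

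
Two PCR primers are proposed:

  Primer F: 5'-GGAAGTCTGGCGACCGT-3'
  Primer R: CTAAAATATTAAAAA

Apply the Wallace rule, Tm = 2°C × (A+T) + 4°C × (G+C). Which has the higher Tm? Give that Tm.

Primer F, 56°C

Primer F: A+T=6, G+C=11 → Tm = 2(6)+4(11) = 56°C
Primer R: A+T=14, G+C=1 → Tm = 2(14)+4(1) = 32°C
56°C vs 32°C → primer F is higher.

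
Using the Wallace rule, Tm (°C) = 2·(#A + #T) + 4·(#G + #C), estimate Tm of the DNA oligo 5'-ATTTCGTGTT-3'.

A=1, G=2, T=6, C=1
AT pairs contribute 7, GC pairs contribute 3.
Tm = 2×7 + 4×3 = 26°C

26°C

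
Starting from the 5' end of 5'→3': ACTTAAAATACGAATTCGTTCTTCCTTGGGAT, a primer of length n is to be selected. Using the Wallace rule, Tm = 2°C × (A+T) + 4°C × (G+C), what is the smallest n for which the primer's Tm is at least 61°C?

n = 24

First 23 bases: ACTTAAAATACGAATTCGTTCTT → Tm = 58°C (< 61°C)
First 24 bases: ACTTAAAATACGAATTCGTTCTTC → Tm = 62°C (≥ 61°C)
Since every base adds ≥2°C, Tm only increases with n, so the threshold is first crossed at n = 24.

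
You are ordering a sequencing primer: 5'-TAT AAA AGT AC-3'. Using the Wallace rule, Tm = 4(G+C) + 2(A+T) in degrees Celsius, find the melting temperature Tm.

Counting bases: T=3, G=1, A=6, C=1
A+T = 9, G+C = 2
Tm = 2×9 + 4×2 = 26°C

26°C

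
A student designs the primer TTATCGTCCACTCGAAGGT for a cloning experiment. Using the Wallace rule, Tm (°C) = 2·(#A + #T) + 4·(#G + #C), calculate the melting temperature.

56°C

Base counts: A=4, C=5, T=6, G=4
AT pairs contribute 10, GC pairs contribute 9.
Tm = 4·9 + 2·10 = 36 + 20 = 56°C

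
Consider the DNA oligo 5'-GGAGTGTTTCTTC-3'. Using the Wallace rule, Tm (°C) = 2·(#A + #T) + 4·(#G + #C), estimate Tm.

C=2, T=6, G=4, A=1
A+T = 7, G+C = 6
Tm = 2×7 + 4×6 = 38°C

38°C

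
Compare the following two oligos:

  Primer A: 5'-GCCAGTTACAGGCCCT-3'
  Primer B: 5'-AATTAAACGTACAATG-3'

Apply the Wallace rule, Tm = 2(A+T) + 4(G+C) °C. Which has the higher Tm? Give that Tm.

Primer A, 52°C

Primer A: A+T=6, G+C=10 → Tm = 2(6)+4(10) = 52°C
Primer B: A+T=12, G+C=4 → Tm = 2(12)+4(4) = 40°C
52°C vs 40°C → primer A is higher.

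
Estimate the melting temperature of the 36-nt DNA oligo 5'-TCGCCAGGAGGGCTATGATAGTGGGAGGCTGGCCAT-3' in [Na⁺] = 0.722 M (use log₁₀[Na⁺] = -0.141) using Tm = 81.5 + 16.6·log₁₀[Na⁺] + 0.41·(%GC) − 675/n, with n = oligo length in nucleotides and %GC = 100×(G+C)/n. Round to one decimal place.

Length n = 36. G=15, T=7, A=7, C=7
G+C = 22, so %GC = 22/36 × 100 = 61.111%
Salt term: 16.6 × (-0.141) = -2.341
GC term: 0.41 × 61.111 = 25.056; length term: −675/36 = −18.75
Tm = 81.5 + (-2.341) + 25.056 − 18.75 = 85.465 → 85.5°C

85.5°C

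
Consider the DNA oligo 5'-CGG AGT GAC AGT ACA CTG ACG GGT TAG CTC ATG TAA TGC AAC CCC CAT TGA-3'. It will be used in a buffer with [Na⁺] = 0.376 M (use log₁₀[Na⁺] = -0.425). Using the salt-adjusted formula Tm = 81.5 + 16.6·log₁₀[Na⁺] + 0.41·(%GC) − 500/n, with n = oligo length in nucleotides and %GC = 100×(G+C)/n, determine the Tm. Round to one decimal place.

85.5°C

Length n = 51. G=13, A=14, C=13, T=11
G+C = 26, so %GC = 26/51 × 100 = 50.98%
Salt term: 16.6 × (-0.425) = -7.055
GC term: 0.41 × 50.98 = 20.902; length term: −500/51 = −9.804
Tm = 81.5 + (-7.055) + 20.902 − 9.804 = 85.543 → 85.5°C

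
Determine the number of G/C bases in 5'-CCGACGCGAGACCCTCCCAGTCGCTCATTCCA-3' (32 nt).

21

Base counts: T=5, C=15, A=6, G=6
Total G or C: 6 + 15 = 21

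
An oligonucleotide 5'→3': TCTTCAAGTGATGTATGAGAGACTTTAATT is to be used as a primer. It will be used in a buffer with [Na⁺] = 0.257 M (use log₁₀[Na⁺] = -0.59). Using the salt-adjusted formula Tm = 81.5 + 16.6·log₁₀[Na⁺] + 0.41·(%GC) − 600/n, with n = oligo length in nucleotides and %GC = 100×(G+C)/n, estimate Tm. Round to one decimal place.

64.0°C

Length n = 30. A=9, C=3, T=12, G=6
G+C = 9, so %GC = 9/30 × 100 = 30%
Salt term: 16.6 × (-0.59) = -9.794
GC term: 0.41 × 30 = 12.3; length term: −600/30 = −20
Tm = 81.5 + (-9.794) + 12.3 − 20 = 64.006 → 64.0°C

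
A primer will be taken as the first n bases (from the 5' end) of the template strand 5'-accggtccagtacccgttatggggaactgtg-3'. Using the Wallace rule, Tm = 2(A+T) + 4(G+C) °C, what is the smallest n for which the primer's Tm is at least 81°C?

n = 26

First 25 bases: ACCGGTCCAGTACCCGTTATGGGGA → Tm = 80°C (< 81°C)
First 26 bases: ACCGGTCCAGTACCCGTTATGGGGAA → Tm = 82°C (≥ 81°C)
Since every base adds ≥2°C, Tm only increases with n, so the threshold is first crossed at n = 26.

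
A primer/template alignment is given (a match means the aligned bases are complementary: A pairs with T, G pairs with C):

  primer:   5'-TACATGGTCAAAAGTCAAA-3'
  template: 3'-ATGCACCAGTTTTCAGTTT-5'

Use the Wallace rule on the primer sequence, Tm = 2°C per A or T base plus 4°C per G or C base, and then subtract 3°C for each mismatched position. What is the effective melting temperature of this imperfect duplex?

Primer base counts: A=9, T=4, G=3, C=3 → A+T=13, G+C=6
Perfect-match Tm = 2(13) + 4(6) = 26 + 24 = 50°C
Mismatches (positions where the bases are not complementary): 1 (at position 4)
Effective Tm = 50 − 1×3 = 50 − 3 = 47°C

47°C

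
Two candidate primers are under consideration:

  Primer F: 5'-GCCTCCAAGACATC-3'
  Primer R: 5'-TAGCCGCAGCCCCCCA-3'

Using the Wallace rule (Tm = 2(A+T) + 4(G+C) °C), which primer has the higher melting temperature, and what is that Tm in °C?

Primer F: A+T=6, G+C=8 → Tm = 2(6)+4(8) = 44°C
Primer R: A+T=4, G+C=12 → Tm = 2(4)+4(12) = 56°C
44°C vs 56°C → primer R is higher.

Primer R, 56°C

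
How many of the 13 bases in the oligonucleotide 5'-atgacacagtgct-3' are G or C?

Base counts: T=3, G=3, C=3, A=4
Total G or C: 3 + 3 = 6

6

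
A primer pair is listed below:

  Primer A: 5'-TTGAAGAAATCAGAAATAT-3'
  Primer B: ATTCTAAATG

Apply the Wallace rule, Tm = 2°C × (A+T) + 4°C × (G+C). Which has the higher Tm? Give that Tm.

Primer A, 46°C

Primer A: A+T=15, G+C=4 → Tm = 2(15)+4(4) = 46°C
Primer B: A+T=8, G+C=2 → Tm = 2(8)+4(2) = 24°C
46°C vs 24°C → primer A is higher.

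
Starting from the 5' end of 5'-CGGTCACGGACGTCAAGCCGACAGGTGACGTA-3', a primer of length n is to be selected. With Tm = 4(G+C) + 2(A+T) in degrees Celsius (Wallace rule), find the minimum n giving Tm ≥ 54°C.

First 16 bases: CGGTCACGGACGTCAA → Tm = 52°C (< 54°C)
First 17 bases: CGGTCACGGACGTCAAG → Tm = 56°C (≥ 54°C)
Since every base adds ≥2°C, Tm only increases with n, so the threshold is first crossed at n = 17.

n = 17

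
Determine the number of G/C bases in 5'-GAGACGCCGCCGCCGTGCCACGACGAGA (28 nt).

21

Scanning the sequence gives G=10, C=11, A=6, T=1.
Total G or C: 10 + 11 = 21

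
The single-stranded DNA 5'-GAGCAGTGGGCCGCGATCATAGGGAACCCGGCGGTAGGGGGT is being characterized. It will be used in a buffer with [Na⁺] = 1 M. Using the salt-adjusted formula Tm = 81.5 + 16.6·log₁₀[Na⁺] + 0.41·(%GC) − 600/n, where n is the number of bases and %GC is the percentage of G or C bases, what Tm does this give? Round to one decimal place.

Length n = 42. Counting bases: A=8, T=5, C=9, G=20
G+C = 29, so %GC = 29/42 × 100 = 69.048%
Salt term: 16.6 × (0) = 0
GC term: 0.41 × 69.048 = 28.31; length term: −600/42 = −14.286
Tm = 81.5 + (0) + 28.31 − 14.286 = 95.524 → 95.5°C

95.5°C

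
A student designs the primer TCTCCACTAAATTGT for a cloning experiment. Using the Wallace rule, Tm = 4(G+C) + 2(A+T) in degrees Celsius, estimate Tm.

40°C

C=4, A=4, G=1, T=6
A+T = 10, G+C = 5
Tm = 2×10 + 4×5 = 40°C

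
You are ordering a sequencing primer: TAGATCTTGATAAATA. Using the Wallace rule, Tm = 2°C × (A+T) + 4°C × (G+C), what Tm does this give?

38°C

Scanning the sequence gives C=1, T=6, A=7, G=2.
A+T = 13, G+C = 3
Tm = 2(13) + 4(3) = 26 + 12 = 38°C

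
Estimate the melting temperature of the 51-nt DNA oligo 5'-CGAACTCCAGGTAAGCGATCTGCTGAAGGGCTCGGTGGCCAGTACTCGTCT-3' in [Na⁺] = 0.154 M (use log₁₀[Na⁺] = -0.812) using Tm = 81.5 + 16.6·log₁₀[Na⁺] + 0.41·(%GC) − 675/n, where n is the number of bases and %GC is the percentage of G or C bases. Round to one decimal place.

Length n = 51. Base counts: G=16, A=10, T=11, C=14
G+C = 30, so %GC = 30/51 × 100 = 58.824%
Salt term: 16.6 × (-0.812) = -13.479
GC term: 0.41 × 58.824 = 24.118; length term: −675/51 = −13.235
Tm = 81.5 + (-13.479) + 24.118 − 13.235 = 78.904 → 78.9°C

78.9°C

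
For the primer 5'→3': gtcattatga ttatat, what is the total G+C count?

G=2, T=8, C=1, A=5
Total G or C: 2 + 1 = 3

3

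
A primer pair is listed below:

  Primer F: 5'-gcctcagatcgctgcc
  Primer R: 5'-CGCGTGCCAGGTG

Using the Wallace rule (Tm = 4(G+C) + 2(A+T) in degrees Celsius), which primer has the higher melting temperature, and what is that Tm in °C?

Primer F, 54°C

Primer F: A+T=5, G+C=11 → Tm = 2(5)+4(11) = 54°C
Primer R: A+T=3, G+C=10 → Tm = 2(3)+4(10) = 46°C
54°C vs 46°C → primer F is higher.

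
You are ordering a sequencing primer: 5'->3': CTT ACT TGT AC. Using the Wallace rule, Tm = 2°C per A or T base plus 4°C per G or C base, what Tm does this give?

Base counts: A=2, T=5, C=3, G=1
A+T = 7, G+C = 4
Tm = 4·4 + 2·7 = 16 + 14 = 30°C

30°C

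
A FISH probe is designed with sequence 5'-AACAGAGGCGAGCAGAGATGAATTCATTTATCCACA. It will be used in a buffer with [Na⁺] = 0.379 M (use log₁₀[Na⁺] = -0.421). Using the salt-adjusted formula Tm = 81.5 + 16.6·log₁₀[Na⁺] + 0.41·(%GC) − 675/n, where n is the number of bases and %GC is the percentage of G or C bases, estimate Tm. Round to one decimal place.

Length n = 36. Base counts: C=7, G=8, T=7, A=14
G+C = 15, so %GC = 15/36 × 100 = 41.667%
Salt term: 16.6 × (-0.421) = -6.989
GC term: 0.41 × 41.667 = 17.083; length term: −675/36 = −18.75
Tm = 81.5 + (-6.989) + 17.083 − 18.75 = 72.844 → 72.8°C

72.8°C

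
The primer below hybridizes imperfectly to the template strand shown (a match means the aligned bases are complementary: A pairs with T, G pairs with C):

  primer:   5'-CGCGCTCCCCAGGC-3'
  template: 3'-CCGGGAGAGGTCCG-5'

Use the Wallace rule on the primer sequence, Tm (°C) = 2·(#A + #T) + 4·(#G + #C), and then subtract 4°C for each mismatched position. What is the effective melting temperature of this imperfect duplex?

Primer base counts: A=1, T=1, G=4, C=8 → A+T=2, G+C=12
Perfect-match Tm = 2(2) + 4(12) = 4 + 48 = 52°C
Mismatches (positions where the bases are not complementary): 3 (at positions 1, 4, 8)
Effective Tm = 52 − 3×4 = 52 − 12 = 40°C

40°C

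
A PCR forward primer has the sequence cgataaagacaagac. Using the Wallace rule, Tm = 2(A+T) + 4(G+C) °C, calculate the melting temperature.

42°C

Counting bases: A=8, T=1, C=3, G=3
So N_AT = 9 and N_GC = 6.
Tm = 2×9 + 4×6 = 42°C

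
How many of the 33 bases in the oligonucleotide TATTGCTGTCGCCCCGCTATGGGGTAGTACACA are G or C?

A=6, C=9, T=9, G=9
Total G or C: 9 + 9 = 18

18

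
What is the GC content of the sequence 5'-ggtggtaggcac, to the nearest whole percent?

C=2, G=6, A=2, T=2
G+C = 6 + 2 = 8 out of 12 bases
%GC = 8/12 × 100 = 66.67% ≈ 67%

67%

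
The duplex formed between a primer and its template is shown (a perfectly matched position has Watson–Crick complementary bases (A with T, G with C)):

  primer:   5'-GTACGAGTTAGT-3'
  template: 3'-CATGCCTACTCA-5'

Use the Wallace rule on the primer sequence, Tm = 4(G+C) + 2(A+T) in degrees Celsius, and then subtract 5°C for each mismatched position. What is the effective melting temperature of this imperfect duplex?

19°C

Primer base counts: A=3, T=4, G=4, C=1 → A+T=7, G+C=5
Perfect-match Tm = 2(7) + 4(5) = 14 + 20 = 34°C
Mismatches (positions where the bases are not complementary): 3 (at positions 6, 7, 9)
Effective Tm = 34 − 3×5 = 34 − 15 = 19°C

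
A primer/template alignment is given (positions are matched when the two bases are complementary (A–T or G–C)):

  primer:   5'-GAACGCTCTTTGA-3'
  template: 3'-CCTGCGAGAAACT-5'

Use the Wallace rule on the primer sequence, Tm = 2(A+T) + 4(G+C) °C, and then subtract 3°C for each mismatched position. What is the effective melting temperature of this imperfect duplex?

35°C

Primer base counts: A=3, T=4, G=3, C=3 → A+T=7, G+C=6
Perfect-match Tm = 2(7) + 4(6) = 14 + 24 = 38°C
Mismatches (positions where the bases are not complementary): 1 (at position 2)
Effective Tm = 38 − 1×3 = 38 − 3 = 35°C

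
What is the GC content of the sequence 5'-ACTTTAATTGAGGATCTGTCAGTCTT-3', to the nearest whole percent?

Base counts: T=11, C=4, A=6, G=5
G+C = 5 + 4 = 9 out of 26 bases
%GC = 9/26 × 100 = 34.62% ≈ 35%

35%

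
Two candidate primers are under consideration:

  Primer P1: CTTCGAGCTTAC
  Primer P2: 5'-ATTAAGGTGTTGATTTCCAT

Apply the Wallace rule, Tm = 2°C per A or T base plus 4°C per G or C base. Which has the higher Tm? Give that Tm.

Primer P2, 52°C

Primer P1: A+T=6, G+C=6 → Tm = 2(6)+4(6) = 36°C
Primer P2: A+T=14, G+C=6 → Tm = 2(14)+4(6) = 52°C
36°C vs 52°C → primer P2 is higher.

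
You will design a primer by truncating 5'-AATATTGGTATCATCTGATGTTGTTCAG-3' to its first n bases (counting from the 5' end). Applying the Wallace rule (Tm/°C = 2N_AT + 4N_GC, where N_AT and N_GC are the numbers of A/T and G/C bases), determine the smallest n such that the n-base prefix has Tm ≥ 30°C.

First 11 bases: AATATTGGTAT → Tm = 26°C (< 30°C)
First 12 bases: AATATTGGTATC → Tm = 30°C (≥ 30°C)
Each additional base adds 2°C (A/T) or 4°C (G/C), so Tm is non-decreasing in n; n = 12 is the first length to reach 30°C.

n = 12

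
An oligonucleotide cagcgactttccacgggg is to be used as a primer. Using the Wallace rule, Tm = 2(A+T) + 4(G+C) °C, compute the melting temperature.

60°C

Scanning the sequence gives G=6, A=3, C=6, T=3.
AT pairs contribute 6, GC pairs contribute 12.
Tm = 4·12 + 2·6 = 48 + 12 = 60°C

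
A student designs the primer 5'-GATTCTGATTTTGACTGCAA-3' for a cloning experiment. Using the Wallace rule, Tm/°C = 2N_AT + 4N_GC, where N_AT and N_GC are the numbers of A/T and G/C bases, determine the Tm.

54°C

Counting bases: A=5, G=4, T=8, C=3
So N_AT = 13 and N_GC = 7.
Tm = 4·7 + 2·13 = 28 + 26 = 54°C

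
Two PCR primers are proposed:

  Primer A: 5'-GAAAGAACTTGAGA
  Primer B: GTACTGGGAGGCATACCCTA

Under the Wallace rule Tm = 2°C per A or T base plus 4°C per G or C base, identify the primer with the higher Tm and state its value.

Primer B, 62°C

Primer A: A+T=9, G+C=5 → Tm = 2(9)+4(5) = 38°C
Primer B: A+T=9, G+C=11 → Tm = 2(9)+4(11) = 62°C
38°C vs 62°C → primer B is higher.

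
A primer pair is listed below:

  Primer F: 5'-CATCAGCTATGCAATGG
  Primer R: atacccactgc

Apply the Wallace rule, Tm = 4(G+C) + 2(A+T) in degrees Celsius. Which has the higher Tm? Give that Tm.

Primer F, 50°C

Primer F: A+T=9, G+C=8 → Tm = 2(9)+4(8) = 50°C
Primer R: A+T=5, G+C=6 → Tm = 2(5)+4(6) = 34°C
50°C vs 34°C → primer F is higher.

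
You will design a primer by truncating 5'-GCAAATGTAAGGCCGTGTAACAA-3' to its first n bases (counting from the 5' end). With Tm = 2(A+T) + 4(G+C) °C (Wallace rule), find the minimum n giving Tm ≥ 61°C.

First 20 bases: GCAAATGTAAGGCCGTGTAA → Tm = 58°C (< 61°C)
First 21 bases: GCAAATGTAAGGCCGTGTAAC → Tm = 62°C (≥ 61°C)
Each additional base adds 2°C (A/T) or 4°C (G/C), so Tm is non-decreasing in n; n = 21 is the first length to reach 61°C.

n = 21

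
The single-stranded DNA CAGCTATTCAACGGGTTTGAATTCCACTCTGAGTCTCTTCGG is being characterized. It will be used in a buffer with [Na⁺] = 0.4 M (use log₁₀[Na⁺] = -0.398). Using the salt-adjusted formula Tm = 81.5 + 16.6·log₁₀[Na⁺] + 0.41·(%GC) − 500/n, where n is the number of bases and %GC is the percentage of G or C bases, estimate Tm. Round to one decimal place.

Length n = 42. Counting bases: C=11, T=14, G=9, A=8
G+C = 20, so %GC = 20/42 × 100 = 47.619%
Salt term: 16.6 × (-0.398) = -6.607
GC term: 0.41 × 47.619 = 19.524; length term: −500/42 = −11.905
Tm = 81.5 + (-6.607) + 19.524 − 11.905 = 82.512 → 82.5°C

82.5°C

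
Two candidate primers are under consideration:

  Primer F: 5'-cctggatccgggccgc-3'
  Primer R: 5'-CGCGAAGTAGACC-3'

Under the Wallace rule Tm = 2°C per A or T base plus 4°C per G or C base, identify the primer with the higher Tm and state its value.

Primer F: A+T=3, G+C=13 → Tm = 2(3)+4(13) = 58°C
Primer R: A+T=5, G+C=8 → Tm = 2(5)+4(8) = 42°C
58°C vs 42°C → primer F is higher.

Primer F, 58°C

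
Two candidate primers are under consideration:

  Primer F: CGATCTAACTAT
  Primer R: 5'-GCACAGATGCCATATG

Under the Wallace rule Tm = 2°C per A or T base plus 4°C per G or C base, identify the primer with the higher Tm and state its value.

Primer F: A+T=8, G+C=4 → Tm = 2(8)+4(4) = 32°C
Primer R: A+T=8, G+C=8 → Tm = 2(8)+4(8) = 48°C
32°C vs 48°C → primer R is higher.

Primer R, 48°C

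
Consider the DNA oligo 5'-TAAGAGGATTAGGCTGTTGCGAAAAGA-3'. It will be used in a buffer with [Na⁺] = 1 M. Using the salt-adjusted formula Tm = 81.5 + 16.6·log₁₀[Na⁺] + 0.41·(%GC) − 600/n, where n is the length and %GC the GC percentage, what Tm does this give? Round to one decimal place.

Length n = 27. Scanning the sequence gives G=9, C=2, A=10, T=6.
G+C = 11, so %GC = 11/27 × 100 = 40.741%
Salt term: 16.6 × (0) = 0
GC term: 0.41 × 40.741 = 16.704; length term: −600/27 = −22.222
Tm = 81.5 + (0) + 16.704 − 22.222 = 75.982 → 76.0°C

76.0°C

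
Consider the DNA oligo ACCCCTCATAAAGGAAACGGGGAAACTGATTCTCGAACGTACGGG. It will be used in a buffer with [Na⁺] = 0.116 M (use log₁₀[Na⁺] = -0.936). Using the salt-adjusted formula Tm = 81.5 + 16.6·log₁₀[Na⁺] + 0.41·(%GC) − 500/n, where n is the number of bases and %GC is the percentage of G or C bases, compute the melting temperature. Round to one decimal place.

75.8°C

Length n = 45. Base counts: G=12, A=15, T=7, C=11
G+C = 23, so %GC = 23/45 × 100 = 51.111%
Salt term: 16.6 × (-0.936) = -15.538
GC term: 0.41 × 51.111 = 20.956; length term: −500/45 = −11.111
Tm = 81.5 + (-15.538) + 20.956 − 11.111 = 75.807 → 75.8°C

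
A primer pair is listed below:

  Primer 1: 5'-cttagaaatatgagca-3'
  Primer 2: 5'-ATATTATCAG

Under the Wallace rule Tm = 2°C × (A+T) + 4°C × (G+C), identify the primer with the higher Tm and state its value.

Primer 1, 42°C

Primer 1: A+T=11, G+C=5 → Tm = 2(11)+4(5) = 42°C
Primer 2: A+T=8, G+C=2 → Tm = 2(8)+4(2) = 24°C
42°C vs 24°C → primer 1 is higher.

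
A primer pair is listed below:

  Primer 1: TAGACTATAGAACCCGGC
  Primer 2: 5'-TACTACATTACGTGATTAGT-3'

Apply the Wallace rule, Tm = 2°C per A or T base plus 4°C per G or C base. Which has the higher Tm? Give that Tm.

Primer 1, 54°C

Primer 1: A+T=9, G+C=9 → Tm = 2(9)+4(9) = 54°C
Primer 2: A+T=14, G+C=6 → Tm = 2(14)+4(6) = 52°C
54°C vs 52°C → primer 1 is higher.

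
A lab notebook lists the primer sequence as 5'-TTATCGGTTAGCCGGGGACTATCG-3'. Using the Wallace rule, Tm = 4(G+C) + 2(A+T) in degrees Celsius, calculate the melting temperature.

74°C

Counting bases: G=8, C=5, T=7, A=4
So N_AT = 11 and N_GC = 13.
Tm = 2(11) + 4(13) = 22 + 52 = 74°C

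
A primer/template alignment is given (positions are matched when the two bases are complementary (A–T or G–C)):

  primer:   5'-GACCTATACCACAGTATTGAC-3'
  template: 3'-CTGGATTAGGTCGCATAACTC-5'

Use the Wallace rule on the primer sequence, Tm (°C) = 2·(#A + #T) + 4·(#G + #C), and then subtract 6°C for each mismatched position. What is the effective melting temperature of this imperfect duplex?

Primer base counts: A=7, T=5, G=3, C=6 → A+T=12, G+C=9
Perfect-match Tm = 2(12) + 4(9) = 24 + 36 = 60°C
Mismatches (positions where the bases are not complementary): 5 (at positions 7, 8, 12, 13, 21)
Effective Tm = 60 − 5×6 = 60 − 30 = 30°C

30°C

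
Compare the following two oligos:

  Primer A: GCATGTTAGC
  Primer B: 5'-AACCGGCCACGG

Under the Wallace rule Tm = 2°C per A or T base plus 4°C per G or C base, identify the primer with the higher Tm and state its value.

Primer A: A+T=5, G+C=5 → Tm = 2(5)+4(5) = 30°C
Primer B: A+T=3, G+C=9 → Tm = 2(3)+4(9) = 42°C
30°C vs 42°C → primer B is higher.

Primer B, 42°C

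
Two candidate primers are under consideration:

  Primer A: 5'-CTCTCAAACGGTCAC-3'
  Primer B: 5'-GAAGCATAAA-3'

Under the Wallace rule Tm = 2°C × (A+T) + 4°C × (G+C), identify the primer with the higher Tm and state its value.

Primer A: A+T=7, G+C=8 → Tm = 2(7)+4(8) = 46°C
Primer B: A+T=7, G+C=3 → Tm = 2(7)+4(3) = 26°C
46°C vs 26°C → primer A is higher.

Primer A, 46°C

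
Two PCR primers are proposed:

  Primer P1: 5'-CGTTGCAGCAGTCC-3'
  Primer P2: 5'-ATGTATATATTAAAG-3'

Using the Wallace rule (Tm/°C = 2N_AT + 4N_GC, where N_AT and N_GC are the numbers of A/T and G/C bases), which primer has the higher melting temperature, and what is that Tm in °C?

Primer P1, 46°C

Primer P1: A+T=5, G+C=9 → Tm = 2(5)+4(9) = 46°C
Primer P2: A+T=13, G+C=2 → Tm = 2(13)+4(2) = 34°C
46°C vs 34°C → primer P1 is higher.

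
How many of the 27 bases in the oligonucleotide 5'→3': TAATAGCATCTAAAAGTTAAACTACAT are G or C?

6

Scanning the sequence gives T=8, C=4, G=2, A=13.
G+C = 2 + 4 = 6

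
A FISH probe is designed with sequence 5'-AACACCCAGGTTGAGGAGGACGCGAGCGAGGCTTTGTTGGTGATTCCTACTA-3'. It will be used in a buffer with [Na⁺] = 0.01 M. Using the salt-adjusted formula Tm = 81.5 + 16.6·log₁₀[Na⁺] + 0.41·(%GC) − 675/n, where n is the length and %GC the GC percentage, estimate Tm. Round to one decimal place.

57.4°C

Length n = 52. Base counts: G=17, A=12, T=12, C=11
G+C = 28, so %GC = 28/52 × 100 = 53.846%
Salt term: 16.6 × (-2) = -33.2
GC term: 0.41 × 53.846 = 22.077; length term: −675/52 = −12.981
Tm = 81.5 + (-33.2) + 22.077 − 12.981 = 57.396 → 57.4°C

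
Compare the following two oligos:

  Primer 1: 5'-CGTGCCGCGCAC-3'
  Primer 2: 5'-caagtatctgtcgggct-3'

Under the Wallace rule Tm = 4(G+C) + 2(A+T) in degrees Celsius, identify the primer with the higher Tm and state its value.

Primer 1: A+T=2, G+C=10 → Tm = 2(2)+4(10) = 44°C
Primer 2: A+T=8, G+C=9 → Tm = 2(8)+4(9) = 52°C
44°C vs 52°C → primer 2 is higher.

Primer 2, 52°C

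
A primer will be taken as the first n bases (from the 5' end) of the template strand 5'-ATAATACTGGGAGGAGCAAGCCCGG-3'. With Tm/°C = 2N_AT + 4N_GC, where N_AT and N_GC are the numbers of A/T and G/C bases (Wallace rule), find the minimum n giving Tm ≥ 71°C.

First 23 bases: ATAATACTGGGAGGAGCAAGCCC → Tm = 70°C (< 71°C)
First 24 bases: ATAATACTGGGAGGAGCAAGCCCG → Tm = 74°C (≥ 71°C)
Each additional base adds 2°C (A/T) or 4°C (G/C), so Tm is non-decreasing in n; n = 24 is the first length to reach 71°C.

n = 24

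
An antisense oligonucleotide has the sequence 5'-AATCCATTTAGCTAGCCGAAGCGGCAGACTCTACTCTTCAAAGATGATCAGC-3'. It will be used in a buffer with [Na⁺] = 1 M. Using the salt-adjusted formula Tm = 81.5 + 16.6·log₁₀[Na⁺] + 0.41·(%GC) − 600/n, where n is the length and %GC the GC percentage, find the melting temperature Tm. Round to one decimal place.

Length n = 52. Counting bases: G=10, T=12, A=16, C=14
G+C = 24, so %GC = 24/52 × 100 = 46.154%
Salt term: 16.6 × (0) = 0
GC term: 0.41 × 46.154 = 18.923; length term: −600/52 = −11.538
Tm = 81.5 + (0) + 18.923 − 11.538 = 88.885 → 88.9°C

88.9°C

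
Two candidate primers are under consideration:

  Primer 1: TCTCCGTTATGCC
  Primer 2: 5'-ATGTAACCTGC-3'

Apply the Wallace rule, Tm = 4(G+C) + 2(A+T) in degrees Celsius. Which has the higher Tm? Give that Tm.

Primer 1, 40°C

Primer 1: A+T=6, G+C=7 → Tm = 2(6)+4(7) = 40°C
Primer 2: A+T=6, G+C=5 → Tm = 2(6)+4(5) = 32°C
40°C vs 32°C → primer 1 is higher.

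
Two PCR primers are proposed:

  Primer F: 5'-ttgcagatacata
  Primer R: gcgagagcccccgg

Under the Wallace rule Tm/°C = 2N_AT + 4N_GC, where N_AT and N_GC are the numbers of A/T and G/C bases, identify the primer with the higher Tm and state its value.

Primer R, 52°C

Primer F: A+T=9, G+C=4 → Tm = 2(9)+4(4) = 34°C
Primer R: A+T=2, G+C=12 → Tm = 2(2)+4(12) = 52°C
34°C vs 52°C → primer R is higher.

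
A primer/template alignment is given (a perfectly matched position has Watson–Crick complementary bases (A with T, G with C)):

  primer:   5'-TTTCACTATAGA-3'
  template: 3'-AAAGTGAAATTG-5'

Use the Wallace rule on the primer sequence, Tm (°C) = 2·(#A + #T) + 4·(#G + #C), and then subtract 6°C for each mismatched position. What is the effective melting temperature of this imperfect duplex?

Primer base counts: A=4, T=5, G=1, C=2 → A+T=9, G+C=3
Perfect-match Tm = 2(9) + 4(3) = 18 + 12 = 30°C
Mismatches (positions where the bases are not complementary): 3 (at positions 8, 11, 12)
Effective Tm = 30 − 3×6 = 30 − 18 = 12°C

12°C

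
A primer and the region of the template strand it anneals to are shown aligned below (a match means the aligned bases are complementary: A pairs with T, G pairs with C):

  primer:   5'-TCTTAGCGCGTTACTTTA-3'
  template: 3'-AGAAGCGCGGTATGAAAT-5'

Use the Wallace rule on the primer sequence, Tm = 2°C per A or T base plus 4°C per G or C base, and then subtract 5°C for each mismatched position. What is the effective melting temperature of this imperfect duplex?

35°C

Primer base counts: A=3, T=8, G=3, C=4 → A+T=11, G+C=7
Perfect-match Tm = 2(11) + 4(7) = 22 + 28 = 50°C
Mismatches (positions where the bases are not complementary): 3 (at positions 5, 10, 11)
Effective Tm = 50 − 3×5 = 50 − 15 = 35°C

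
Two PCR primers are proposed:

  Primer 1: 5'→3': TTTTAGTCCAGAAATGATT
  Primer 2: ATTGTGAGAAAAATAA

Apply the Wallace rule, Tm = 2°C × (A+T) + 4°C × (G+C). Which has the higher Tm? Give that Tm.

Primer 1, 48°C

Primer 1: A+T=14, G+C=5 → Tm = 2(14)+4(5) = 48°C
Primer 2: A+T=13, G+C=3 → Tm = 2(13)+4(3) = 38°C
48°C vs 38°C → primer 1 is higher.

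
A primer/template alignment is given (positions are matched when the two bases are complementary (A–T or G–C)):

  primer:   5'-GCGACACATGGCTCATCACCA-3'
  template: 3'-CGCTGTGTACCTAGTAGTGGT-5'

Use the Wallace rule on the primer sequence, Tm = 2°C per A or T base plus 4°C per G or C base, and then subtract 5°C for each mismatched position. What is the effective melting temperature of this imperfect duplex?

Primer base counts: A=6, T=3, G=4, C=8 → A+T=9, G+C=12
Perfect-match Tm = 2(9) + 4(12) = 18 + 48 = 66°C
Mismatches (positions where the bases are not complementary): 1 (at position 12)
Effective Tm = 66 − 1×5 = 66 − 5 = 61°C

61°C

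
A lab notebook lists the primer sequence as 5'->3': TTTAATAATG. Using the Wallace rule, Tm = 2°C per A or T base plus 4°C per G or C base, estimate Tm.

Base counts: T=5, C=0, A=4, G=1
So N_AT = 9 and N_GC = 1.
Tm = 4·1 + 2·9 = 4 + 18 = 22°C

22°C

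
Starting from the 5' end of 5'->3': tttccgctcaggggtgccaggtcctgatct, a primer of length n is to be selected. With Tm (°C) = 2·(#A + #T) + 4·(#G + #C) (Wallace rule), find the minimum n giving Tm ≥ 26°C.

First 8 bases: TTTCCGCT → Tm = 24°C (< 26°C)
First 9 bases: TTTCCGCTC → Tm = 28°C (≥ 26°C)
Each additional base adds 2°C (A/T) or 4°C (G/C), so Tm is non-decreasing in n; n = 9 is the first length to reach 26°C.

n = 9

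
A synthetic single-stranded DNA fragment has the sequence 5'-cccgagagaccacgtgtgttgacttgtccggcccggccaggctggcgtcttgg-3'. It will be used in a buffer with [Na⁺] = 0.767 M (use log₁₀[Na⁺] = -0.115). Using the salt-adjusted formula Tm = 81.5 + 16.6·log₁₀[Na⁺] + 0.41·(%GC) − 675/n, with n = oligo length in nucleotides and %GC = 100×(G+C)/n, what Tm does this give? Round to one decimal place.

Length n = 53. Counting bases: T=11, A=6, G=19, C=17
G+C = 36, so %GC = 36/53 × 100 = 67.925%
Salt term: 16.6 × (-0.115) = -1.909
GC term: 0.41 × 67.925 = 27.849; length term: −675/53 = −12.736
Tm = 81.5 + (-1.909) + 27.849 − 12.736 = 94.704 → 94.7°C

94.7°C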